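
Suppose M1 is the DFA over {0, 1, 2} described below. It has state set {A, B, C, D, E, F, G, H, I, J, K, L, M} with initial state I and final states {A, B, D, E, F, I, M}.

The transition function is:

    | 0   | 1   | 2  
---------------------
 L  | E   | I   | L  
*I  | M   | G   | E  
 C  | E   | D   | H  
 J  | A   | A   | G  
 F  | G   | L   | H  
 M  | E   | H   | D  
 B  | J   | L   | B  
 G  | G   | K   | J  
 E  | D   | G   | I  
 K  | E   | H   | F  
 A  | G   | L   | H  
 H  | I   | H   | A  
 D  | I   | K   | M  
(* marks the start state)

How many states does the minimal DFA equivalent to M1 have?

First remove the unreachable states {B,C}; 11 states remain.
Start with accepting vs non-accepting: {A,D,E,F,I,M} | {G,H,J,K,L}.
Refine {A,D,E,F,I,M} on symbol 0: members go to different blocks, giving {D,E,I,M} and {A,F}.
On input 0, block {G,H,J,K,L} splits into {H,K,L} and {G} and {J}.
On input 1, block {D,E,I,M} splits into {D,M} and {E,I}.
Split {H,K,L} by δ(·,1) → {H,K} and {L}.
Stable partition: {D,M} | {H,K} | {A,F} | {G} | {J} | {E,I} | {L} — 7 equivalence classes.

7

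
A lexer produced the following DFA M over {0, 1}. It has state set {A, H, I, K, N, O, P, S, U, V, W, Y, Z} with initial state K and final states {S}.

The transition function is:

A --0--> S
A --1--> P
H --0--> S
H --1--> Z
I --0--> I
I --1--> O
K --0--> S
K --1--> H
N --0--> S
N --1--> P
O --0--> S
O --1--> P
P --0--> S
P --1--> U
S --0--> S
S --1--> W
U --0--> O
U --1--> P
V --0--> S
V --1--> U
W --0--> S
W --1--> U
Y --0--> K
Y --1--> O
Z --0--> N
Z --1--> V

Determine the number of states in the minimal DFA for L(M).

First remove the unreachable states {A,I,Y}; 10 states remain.
Initial partition by acceptance: {S} | {H,K,N,O,P,U,V,W,Z}.
Split {H,K,N,O,P,U,V,W,Z} by δ(·,0) → {H,K,N,O,P,V,W} and {U,Z}.
Split {H,K,N,O,P,V,W} by δ(·,1) → {H,P,V,W} and {K,N,O}.
Stable partition: {S} | {H,P,V,W} | {U,Z} | {K,N,O} — 4 equivalence classes.

4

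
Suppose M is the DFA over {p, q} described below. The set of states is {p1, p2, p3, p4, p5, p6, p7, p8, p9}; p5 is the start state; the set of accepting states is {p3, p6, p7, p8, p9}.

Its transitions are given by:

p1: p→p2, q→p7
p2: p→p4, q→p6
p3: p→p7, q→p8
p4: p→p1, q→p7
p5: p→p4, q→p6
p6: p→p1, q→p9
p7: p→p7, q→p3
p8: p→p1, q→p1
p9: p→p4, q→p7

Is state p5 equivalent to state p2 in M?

Yes

All states are reachable from the start state.
Initial partition by acceptance: {p3,p6,p7,p8,p9} | {p1,p2,p4,p5}.
Split {p3,p6,p7,p8,p9} by δ(·,p) → {p6,p8,p9} and {p3,p7}.
On input q, block {p6,p8,p9} splits into {p6} and {p8} and {p9}.
On input q, block {p1,p2,p4,p5} splits into {p1,p4} and {p2,p5}.
Split {p1,p4} by δ(·,p) → {p1} and {p4}.
Split {p3,p7} by δ(·,q) → {p3} and {p7}.
Stable partition: {p6} | {p1} | {p3} | {p8} | {p9} | {p2,p5} | {p4} | {p7} — 8 equivalence classes.
p5 and p2 lie in the same block of the stable partition, so they are equivalent — no string distinguishes them.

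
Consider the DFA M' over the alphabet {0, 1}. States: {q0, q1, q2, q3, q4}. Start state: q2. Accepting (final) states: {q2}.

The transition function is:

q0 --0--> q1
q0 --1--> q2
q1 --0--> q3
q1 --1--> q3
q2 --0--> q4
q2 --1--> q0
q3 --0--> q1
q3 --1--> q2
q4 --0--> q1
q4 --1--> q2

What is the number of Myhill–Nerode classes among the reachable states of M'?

Every state is reachable, so we keep all 5.
Initial partition by acceptance: {q2} | {q0,q1,q3,q4}.
Refine {q0,q1,q3,q4} on symbol 1: members go to different blocks, giving {q0,q3,q4} and {q1}.
Stable partition: {q2} | {q0,q3,q4} | {q1} — 3 equivalence classes.

3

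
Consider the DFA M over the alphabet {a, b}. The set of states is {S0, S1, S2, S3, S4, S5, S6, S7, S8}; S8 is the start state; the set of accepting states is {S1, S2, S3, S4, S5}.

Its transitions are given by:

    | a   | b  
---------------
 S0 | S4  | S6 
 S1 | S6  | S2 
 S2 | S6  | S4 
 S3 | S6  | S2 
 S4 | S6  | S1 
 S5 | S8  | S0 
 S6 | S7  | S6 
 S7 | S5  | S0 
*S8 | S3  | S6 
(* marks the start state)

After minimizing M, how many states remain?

5

All states are reachable from the start state.
P0 = {S1,S2,S3,S4,S5} | {S0,S6,S7,S8}.
On input b, block {S1,S2,S3,S4,S5} splits into {S1,S2,S3,S4} and {S5}.
Split {S0,S6,S7,S8} by δ(·,a) → {S0,S8} and {S6} and {S7}.
Stable partition: {S1,S2,S3,S4} | {S0,S8} | {S5} | {S6} | {S7} — 5 equivalence classes.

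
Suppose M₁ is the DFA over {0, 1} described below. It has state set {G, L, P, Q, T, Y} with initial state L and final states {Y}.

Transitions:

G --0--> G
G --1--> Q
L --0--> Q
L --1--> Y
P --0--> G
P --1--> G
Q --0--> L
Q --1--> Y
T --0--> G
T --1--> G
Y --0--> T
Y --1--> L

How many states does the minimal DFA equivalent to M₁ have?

4

Reachable states from the start: {G,L,Q,T,Y}. Unreachable: {P} — drop them.
Initial partition by acceptance: {Y} | {G,L,Q,T}.
Split {G,L,Q,T} by δ(·,1) → {L,Q} and {G,T}.
On input 1, block {G,T} splits into {G} and {T}.
The partition is now stable with 4 blocks: {Y} | {L,Q} | {G} | {T}.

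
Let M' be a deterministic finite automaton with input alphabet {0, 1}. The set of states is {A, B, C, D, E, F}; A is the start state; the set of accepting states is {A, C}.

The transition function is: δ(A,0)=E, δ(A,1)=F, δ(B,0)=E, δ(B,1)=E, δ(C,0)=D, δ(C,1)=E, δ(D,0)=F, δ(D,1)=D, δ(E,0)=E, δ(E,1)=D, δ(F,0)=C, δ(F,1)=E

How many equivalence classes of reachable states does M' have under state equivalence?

Reachable states from the start: {A,C,D,E,F}. Unreachable: {B} — drop them.
Start with accepting vs non-accepting: {A,C} | {D,E,F}.
Refine {D,E,F} on symbol 0: members go to different blocks, giving {D,E} and {F}.
Split {A,C} by δ(·,1) → {A} and {C}.
Split {D,E} by δ(·,0) → {D} and {E}.
No further refinement is possible. Final partition (5 blocks): {A} | {D} | {F} | {C} | {E}.

5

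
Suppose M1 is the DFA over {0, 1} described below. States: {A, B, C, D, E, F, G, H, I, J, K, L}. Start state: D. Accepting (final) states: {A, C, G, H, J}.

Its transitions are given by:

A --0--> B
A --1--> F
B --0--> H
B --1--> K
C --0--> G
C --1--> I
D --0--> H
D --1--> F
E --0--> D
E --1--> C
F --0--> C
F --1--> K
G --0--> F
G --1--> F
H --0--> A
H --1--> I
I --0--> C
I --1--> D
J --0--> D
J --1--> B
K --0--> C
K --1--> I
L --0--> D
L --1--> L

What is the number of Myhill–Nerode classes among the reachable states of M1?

Reachable states from the start: {A,B,C,D,F,G,H,I,K}. Unreachable: {E,J,L} — drop them.
Initial partition by acceptance: {A,C,G,H} | {B,D,F,I,K}.
Split {A,C,G,H} by δ(·,0) → {A,G} and {C,H}.
No further refinement is possible. Final partition (3 blocks): {A,G} | {B,D,F,I,K} | {C,H}.

3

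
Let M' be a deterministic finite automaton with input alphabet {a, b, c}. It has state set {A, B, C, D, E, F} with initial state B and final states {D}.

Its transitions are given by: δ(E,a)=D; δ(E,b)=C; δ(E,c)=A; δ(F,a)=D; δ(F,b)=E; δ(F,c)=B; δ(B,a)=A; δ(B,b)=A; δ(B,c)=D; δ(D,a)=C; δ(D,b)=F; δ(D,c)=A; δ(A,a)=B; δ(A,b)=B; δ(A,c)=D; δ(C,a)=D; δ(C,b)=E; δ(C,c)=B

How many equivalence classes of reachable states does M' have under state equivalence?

Every state is reachable, so we keep all 6.
P0 = {D} | {A,B,C,E,F}.
On input a, block {A,B,C,E,F} splits into {C,E,F} and {A,B}.
No further refinement is possible. Final partition (3 blocks): {D} | {C,E,F} | {A,B}.

3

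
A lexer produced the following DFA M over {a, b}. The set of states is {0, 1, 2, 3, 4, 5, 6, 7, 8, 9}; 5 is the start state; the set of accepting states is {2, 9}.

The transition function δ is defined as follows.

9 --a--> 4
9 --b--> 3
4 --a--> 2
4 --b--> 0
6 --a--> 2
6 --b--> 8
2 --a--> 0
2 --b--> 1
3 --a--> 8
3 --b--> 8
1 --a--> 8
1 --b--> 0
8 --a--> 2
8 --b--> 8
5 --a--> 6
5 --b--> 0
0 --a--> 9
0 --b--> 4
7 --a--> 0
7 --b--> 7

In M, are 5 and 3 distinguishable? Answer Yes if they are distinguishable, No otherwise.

No

Reachable states from the start: {0,1,2,3,4,5,6,8,9}. Unreachable: {7} — drop them.
Start with accepting vs non-accepting: {2,9} | {0,1,3,4,5,6,8}.
Refine {0,1,3,4,5,6,8} on symbol a: members go to different blocks, giving {0,4,6,8} and {1,3,5}.
No further refinement is possible. Final partition (3 blocks): {2,9} | {0,4,6,8} | {1,3,5}.
5 and 3 lie in the same block of the stable partition, so they are equivalent — no string distinguishes them.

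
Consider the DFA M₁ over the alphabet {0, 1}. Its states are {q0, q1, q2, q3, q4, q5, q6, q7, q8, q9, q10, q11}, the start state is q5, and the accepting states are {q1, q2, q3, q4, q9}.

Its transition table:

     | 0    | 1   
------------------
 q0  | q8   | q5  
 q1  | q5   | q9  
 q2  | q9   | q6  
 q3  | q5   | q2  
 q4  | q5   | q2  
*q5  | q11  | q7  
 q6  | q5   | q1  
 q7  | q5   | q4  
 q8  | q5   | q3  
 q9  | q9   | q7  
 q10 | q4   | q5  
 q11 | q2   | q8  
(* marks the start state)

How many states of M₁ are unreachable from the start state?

2

No path from q5 leads to q0, q10; the other 10 states are all reachable.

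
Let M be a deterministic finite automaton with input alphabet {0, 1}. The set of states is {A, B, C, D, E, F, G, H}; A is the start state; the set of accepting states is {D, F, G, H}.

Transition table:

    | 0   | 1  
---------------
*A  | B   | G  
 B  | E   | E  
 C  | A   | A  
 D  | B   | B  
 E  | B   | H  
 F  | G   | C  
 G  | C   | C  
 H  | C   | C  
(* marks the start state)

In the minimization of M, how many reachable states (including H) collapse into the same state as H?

Reachable states from the start: {A,B,C,E,G,H}. Unreachable: {D,F} — drop them.
P0 = {G,H} | {A,B,C,E}.
Split {A,B,C,E} by δ(·,1) → {A,E} and {B,C}.
No further refinement is possible. Final partition (3 blocks): {G,H} | {A,E} | {B,C}.
State H belongs to the block {G,H}, which has 2 states.

2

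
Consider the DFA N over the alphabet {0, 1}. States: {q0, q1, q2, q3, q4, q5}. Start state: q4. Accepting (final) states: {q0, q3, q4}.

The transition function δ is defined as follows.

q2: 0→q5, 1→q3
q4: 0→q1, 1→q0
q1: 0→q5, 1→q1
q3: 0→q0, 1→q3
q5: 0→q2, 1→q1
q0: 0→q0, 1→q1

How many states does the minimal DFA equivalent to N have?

Every state is reachable, so we keep all 6.
Start with accepting vs non-accepting: {q0,q3,q4} | {q1,q2,q5}.
Split {q0,q3,q4} by δ(·,0) → {q0,q3} and {q4}.
Refine {q0,q3} on symbol 1: members go to different blocks, giving {q0} and {q3}.
Refine {q1,q2,q5} on symbol 1: members go to different blocks, giving {q1,q5} and {q2}.
Refine {q1,q5} on symbol 0: members go to different blocks, giving {q1} and {q5}.
The partition is now stable with 6 blocks: {q0} | {q1} | {q4} | {q3} | {q2} | {q5}.

6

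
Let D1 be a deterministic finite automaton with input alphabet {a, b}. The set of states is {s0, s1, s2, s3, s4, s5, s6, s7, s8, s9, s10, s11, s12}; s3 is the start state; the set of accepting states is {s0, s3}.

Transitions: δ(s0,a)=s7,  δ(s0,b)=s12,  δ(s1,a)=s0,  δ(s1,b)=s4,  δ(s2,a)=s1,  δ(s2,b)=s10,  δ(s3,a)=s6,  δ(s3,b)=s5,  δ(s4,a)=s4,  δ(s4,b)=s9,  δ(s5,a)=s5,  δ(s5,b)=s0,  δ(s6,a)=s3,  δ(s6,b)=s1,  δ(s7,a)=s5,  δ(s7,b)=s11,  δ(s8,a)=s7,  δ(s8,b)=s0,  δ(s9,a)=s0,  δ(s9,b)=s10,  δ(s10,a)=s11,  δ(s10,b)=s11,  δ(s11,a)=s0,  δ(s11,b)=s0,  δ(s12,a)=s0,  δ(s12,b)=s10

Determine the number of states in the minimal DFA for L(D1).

10

States {s2,s8} cannot be reached from the start state, so discard them.
P0 = {s0,s3} | {s1,s4,s5,s6,s7,s9,s10,s11,s12}.
Refine {s1,s4,s5,s6,s7,s9,s10,s11,s12} on symbol a: members go to different blocks, giving {s1,s6,s9,s11,s12} and {s4,s5,s7,s10}.
On input a, block {s0,s3} splits into {s0} and {s3}.
On input a, block {s1,s6,s9,s11,s12} splits into {s1,s9,s11,s12} and {s6}.
Refine {s1,s9,s11,s12} on symbol b: members go to different blocks, giving {s1,s9,s12} and {s11}.
Refine {s4,s5,s7,s10} on symbol a: members go to different blocks, giving {s4,s5,s7} and {s10}.
Split {s1,s9,s12} by δ(·,b) → {s9,s12} and {s1}.
Refine {s4,s5,s7} on symbol b: members go to different blocks, giving {s4} and {s5} and {s7}.
The partition is now stable with 10 blocks: {s0} | {s9,s12} | {s4} | {s3} | {s6} | {s11} | {s10} | {s1} | {s5} | {s7}.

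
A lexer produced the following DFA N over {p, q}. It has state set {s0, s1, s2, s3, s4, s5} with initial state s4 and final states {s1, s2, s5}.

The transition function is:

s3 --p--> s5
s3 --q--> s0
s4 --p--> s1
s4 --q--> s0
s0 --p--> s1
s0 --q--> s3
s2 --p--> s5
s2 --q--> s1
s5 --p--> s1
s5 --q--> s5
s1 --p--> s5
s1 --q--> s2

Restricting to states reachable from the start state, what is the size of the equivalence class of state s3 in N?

3

P0 = {s1,s2,s5} | {s0,s3,s4}.
The partition is now stable with 2 blocks: {s1,s2,s5} | {s0,s3,s4}.
The equivalence class containing s3 is {s0,s3,s4}, of size 3.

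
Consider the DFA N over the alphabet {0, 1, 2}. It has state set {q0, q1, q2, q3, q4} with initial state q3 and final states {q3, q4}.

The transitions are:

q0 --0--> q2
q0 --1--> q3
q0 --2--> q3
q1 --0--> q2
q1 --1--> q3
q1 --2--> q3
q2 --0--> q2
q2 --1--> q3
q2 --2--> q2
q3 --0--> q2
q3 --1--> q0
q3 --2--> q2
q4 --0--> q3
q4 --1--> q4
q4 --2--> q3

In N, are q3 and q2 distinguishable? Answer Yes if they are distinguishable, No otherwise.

Yes

States {q1,q4} cannot be reached from the start state, so discard them.
Initial partition by acceptance: {q3} | {q0,q2}.
Split {q0,q2} by δ(·,2) → {q0} and {q2}.
Stable partition: {q3} | {q0} | {q2} — 3 equivalence classes.
q3 and q2 end up in different blocks, so they are distinguishable. For instance, the string 'ε' is accepted from only q3.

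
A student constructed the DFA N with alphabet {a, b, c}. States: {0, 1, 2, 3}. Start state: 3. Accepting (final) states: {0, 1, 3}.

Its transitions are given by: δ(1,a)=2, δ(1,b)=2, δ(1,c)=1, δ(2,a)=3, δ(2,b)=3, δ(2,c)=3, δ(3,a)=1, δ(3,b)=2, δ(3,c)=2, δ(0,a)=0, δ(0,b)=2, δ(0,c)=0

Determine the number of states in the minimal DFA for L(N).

3

First remove the unreachable states {0}; 3 states remain.
P0 = {1,3} | {2}.
Split {1,3} by δ(·,a) → {1} and {3}.
No further refinement is possible. Final partition (3 blocks): {1} | {2} | {3}.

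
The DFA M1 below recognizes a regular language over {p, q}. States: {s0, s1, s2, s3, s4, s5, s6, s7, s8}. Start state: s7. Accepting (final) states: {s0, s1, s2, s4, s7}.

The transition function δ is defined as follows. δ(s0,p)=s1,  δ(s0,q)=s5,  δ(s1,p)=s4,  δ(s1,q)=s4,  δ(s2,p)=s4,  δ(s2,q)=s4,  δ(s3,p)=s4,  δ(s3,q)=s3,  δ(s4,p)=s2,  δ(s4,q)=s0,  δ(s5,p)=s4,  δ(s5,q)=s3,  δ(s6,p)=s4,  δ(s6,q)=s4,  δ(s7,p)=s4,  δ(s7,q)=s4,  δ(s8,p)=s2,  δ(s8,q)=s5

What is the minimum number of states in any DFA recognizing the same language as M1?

4

States {s6,s8} cannot be reached from the start state, so discard them.
P0 = {s0,s1,s2,s4,s7} | {s3,s5}.
On input q, block {s0,s1,s2,s4,s7} splits into {s1,s2,s4,s7} and {s0}.
Split {s1,s2,s4,s7} by δ(·,q) → {s1,s2,s7} and {s4}.
Stable partition: {s1,s2,s7} | {s3,s5} | {s0} | {s4} — 4 equivalence classes.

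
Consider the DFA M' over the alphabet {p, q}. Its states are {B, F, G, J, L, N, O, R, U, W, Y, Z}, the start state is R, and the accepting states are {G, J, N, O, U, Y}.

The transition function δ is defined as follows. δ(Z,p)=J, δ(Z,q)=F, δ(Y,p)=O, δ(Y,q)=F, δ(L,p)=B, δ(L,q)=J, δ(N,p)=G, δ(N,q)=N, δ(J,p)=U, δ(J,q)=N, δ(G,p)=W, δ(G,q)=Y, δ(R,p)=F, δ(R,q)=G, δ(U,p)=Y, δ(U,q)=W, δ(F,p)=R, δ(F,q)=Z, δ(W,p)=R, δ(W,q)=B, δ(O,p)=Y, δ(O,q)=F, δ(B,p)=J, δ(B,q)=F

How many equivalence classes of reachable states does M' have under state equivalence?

States {L} cannot be reached from the start state, so discard them.
Start with accepting vs non-accepting: {G,J,N,O,U,Y} | {B,F,R,W,Z}.
Refine {G,J,N,O,U,Y} on symbol p: members go to different blocks, giving {J,N,O,U,Y} and {G}.
Split {J,N,O,U,Y} by δ(·,p) → {J,O,U,Y} and {N}.
Refine {J,O,U,Y} on symbol q: members go to different blocks, giving {O,U,Y} and {J}.
Split {B,F,R,W,Z} by δ(·,p) → {F,R,W} and {B,Z}.
Refine {F,R,W} on symbol q: members go to different blocks, giving {F,W} and {R}.
The partition is now stable with 7 blocks: {O,U,Y} | {F,W} | {G} | {N} | {J} | {B,Z} | {R}.

7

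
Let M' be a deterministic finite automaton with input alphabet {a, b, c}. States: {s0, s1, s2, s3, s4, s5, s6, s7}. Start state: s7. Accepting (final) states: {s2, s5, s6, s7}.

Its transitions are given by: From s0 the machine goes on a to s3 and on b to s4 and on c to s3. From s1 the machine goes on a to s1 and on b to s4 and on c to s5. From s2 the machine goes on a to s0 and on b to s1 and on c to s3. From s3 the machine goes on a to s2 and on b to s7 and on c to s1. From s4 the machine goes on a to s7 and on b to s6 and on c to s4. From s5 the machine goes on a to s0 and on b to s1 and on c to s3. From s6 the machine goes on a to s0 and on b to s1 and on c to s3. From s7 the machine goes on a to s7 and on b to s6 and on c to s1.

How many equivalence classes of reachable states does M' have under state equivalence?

All states are reachable from the start state.
Start with accepting vs non-accepting: {s2,s5,s6,s7} | {s0,s1,s3,s4}.
Refine {s2,s5,s6,s7} on symbol a: members go to different blocks, giving {s2,s5,s6} and {s7}.
Refine {s0,s1,s3,s4} on symbol a: members go to different blocks, giving {s0,s1} and {s3} and {s4}.
On input a, block {s0,s1} splits into {s0} and {s1}.
No further refinement is possible. Final partition (6 blocks): {s2,s5,s6} | {s0} | {s7} | {s3} | {s4} | {s1}.

6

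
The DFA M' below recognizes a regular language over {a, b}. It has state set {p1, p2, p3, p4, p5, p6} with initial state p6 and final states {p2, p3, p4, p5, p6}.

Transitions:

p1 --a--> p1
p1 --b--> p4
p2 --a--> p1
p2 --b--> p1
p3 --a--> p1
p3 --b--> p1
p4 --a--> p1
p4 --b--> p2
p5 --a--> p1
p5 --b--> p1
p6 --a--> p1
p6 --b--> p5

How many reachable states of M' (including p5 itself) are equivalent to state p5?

States {p3} cannot be reached from the start state, so discard them.
P0 = {p2,p4,p5,p6} | {p1}.
On input b, block {p2,p4,p5,p6} splits into {p2,p5} and {p4,p6}.
Stable partition: {p2,p5} | {p1} | {p4,p6} — 3 equivalence classes.
The equivalence class containing p5 is {p2,p5}, of size 2.

2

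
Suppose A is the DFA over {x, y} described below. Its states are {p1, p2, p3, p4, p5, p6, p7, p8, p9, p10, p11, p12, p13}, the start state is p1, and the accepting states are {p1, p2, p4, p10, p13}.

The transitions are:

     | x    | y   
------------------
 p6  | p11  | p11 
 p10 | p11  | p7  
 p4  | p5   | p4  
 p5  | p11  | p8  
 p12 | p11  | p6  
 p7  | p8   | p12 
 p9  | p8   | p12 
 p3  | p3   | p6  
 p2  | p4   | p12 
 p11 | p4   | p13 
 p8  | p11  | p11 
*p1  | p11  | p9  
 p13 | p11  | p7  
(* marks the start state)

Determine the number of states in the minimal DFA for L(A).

6

First remove the unreachable states {p2,p3,p10}; 10 states remain.
P0 = {p1,p4,p13} | {p5,p6,p7,p8,p9,p11,p12}.
Refine {p1,p4,p13} on symbol y: members go to different blocks, giving {p1,p13} and {p4}.
On input x, block {p5,p6,p7,p8,p9,p11,p12} splits into {p5,p6,p7,p8,p9,p12} and {p11}.
Split {p5,p6,p7,p8,p9,p12} by δ(·,x) → {p5,p6,p8,p12} and {p7,p9}.
Refine {p5,p6,p8,p12} on symbol y: members go to different blocks, giving {p5,p12} and {p6,p8}.
No further refinement is possible. Final partition (6 blocks): {p1,p13} | {p5,p12} | {p4} | {p11} | {p7,p9} | {p6,p8}.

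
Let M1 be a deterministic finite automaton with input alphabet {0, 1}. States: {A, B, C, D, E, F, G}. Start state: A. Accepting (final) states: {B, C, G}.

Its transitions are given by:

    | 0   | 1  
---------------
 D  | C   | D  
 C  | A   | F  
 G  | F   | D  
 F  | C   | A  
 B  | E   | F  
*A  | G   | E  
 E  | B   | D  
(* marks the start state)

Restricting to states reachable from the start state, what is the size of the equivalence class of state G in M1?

All states are reachable from the start state.
Initial partition by acceptance: {B,C,G} | {A,D,E,F}.
The partition is now stable with 2 blocks: {B,C,G} | {A,D,E,F}.
The equivalence class containing G is {B,C,G}, of size 3.

3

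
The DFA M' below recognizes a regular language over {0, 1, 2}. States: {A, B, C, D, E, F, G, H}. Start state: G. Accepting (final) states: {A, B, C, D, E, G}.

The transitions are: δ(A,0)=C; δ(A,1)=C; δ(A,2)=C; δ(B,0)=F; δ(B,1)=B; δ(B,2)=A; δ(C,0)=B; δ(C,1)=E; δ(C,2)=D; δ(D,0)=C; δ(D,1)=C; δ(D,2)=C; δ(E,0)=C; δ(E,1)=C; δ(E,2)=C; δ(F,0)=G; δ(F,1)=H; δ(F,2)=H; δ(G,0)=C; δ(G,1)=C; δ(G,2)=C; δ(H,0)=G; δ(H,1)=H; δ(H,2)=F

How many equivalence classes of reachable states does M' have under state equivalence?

4

All states are reachable from the start state.
P0 = {A,B,C,D,E,G} | {F,H}.
Split {A,B,C,D,E,G} by δ(·,0) → {A,C,D,E,G} and {B}.
Refine {A,C,D,E,G} on symbol 0: members go to different blocks, giving {A,D,E,G} and {C}.
Stable partition: {A,D,E,G} | {F,H} | {B} | {C} — 4 equivalence classes.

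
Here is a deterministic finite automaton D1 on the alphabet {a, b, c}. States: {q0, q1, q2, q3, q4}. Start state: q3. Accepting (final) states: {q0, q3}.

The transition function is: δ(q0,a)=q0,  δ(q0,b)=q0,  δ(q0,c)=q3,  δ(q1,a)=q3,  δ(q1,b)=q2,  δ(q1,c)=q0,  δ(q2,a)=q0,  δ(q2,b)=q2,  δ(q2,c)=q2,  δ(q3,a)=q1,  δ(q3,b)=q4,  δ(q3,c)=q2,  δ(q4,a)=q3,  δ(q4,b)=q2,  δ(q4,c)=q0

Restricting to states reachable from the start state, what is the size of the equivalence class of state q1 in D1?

All states are reachable from the start state.
P0 = {q0,q3} | {q1,q2,q4}.
On input a, block {q0,q3} splits into {q0} and {q3}.
On input a, block {q1,q2,q4} splits into {q1,q4} and {q2}.
No further refinement is possible. Final partition (4 blocks): {q0} | {q1,q4} | {q3} | {q2}.
The equivalence class containing q1 is {q1,q4}, of size 2.

2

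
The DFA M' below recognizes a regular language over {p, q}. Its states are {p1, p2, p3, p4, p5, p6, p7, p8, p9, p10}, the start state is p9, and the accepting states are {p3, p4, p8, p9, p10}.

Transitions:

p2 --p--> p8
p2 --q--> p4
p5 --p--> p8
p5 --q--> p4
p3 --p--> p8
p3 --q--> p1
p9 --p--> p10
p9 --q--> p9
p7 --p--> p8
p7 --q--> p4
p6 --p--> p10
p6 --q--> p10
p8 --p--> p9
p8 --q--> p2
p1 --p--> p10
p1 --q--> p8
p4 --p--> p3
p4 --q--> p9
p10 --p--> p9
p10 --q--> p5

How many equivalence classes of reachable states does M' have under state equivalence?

States {p6,p7} cannot be reached from the start state, so discard them.
Initial partition by acceptance: {p3,p4,p8,p9,p10} | {p1,p2,p5}.
Refine {p3,p4,p8,p9,p10} on symbol q: members go to different blocks, giving {p3,p8,p10} and {p4,p9}.
Refine {p3,p8,p10} on symbol p: members go to different blocks, giving {p8,p10} and {p3}.
Split {p1,p2,p5} by δ(·,q) → {p2,p5} and {p1}.
On input p, block {p4,p9} splits into {p4} and {p9}.
The partition is now stable with 6 blocks: {p8,p10} | {p2,p5} | {p4} | {p3} | {p1} | {p9}.

6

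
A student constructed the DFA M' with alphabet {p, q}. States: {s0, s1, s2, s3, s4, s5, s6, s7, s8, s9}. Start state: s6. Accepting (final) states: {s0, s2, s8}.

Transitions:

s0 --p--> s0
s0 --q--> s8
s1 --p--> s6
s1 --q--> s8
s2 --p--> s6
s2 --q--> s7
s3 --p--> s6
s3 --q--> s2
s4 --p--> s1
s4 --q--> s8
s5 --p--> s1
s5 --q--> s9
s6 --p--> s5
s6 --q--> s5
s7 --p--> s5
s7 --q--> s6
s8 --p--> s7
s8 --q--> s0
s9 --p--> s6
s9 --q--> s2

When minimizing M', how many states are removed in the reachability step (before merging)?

2

Starting at s6 and following transitions, the reachable set is {s0, s1, s2, s5, s6, s7, s8, s9}. That leaves s3, s4 unreachable — 2 in total.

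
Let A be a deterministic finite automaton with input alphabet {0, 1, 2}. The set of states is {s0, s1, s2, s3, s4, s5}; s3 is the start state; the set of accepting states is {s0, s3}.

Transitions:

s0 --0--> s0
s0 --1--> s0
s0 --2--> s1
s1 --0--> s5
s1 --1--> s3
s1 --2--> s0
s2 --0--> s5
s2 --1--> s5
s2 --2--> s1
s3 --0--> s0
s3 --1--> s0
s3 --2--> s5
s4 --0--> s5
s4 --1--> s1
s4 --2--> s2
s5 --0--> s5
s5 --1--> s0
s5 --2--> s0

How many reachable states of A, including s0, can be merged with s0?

States {s2,s4} cannot be reached from the start state, so discard them.
Start with accepting vs non-accepting: {s0,s3} | {s1,s5}.
Stable partition: {s0,s3} | {s1,s5} — 2 equivalence classes.
The equivalence class containing s0 is {s0,s3}, of size 2.

2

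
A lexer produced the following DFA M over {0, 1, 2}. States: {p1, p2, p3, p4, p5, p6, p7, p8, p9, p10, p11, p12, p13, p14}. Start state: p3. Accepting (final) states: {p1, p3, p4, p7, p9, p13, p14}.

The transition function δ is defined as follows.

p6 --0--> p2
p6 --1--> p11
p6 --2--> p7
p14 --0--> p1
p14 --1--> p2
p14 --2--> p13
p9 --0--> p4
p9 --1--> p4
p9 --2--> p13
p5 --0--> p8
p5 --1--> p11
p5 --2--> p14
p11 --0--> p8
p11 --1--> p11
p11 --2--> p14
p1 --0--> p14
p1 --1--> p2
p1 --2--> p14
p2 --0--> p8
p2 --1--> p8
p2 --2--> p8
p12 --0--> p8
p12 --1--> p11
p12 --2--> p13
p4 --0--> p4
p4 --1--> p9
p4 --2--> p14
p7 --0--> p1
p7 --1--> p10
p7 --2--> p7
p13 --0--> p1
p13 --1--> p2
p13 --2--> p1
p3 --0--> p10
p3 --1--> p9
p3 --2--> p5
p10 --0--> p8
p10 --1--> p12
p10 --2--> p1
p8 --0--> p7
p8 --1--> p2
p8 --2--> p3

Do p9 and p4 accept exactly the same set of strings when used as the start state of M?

States {p6} cannot be reached from the start state, so discard them.
Initial partition by acceptance: {p1,p3,p4,p7,p9,p13,p14} | {p2,p5,p8,p10,p11,p12}.
Refine {p1,p3,p4,p7,p9,p13,p14} on symbol 0: members go to different blocks, giving {p1,p4,p7,p9,p13,p14} and {p3}.
On input 1, block {p1,p4,p7,p9,p13,p14} splits into {p1,p7,p13,p14} and {p4,p9}.
Refine {p2,p5,p8,p10,p11,p12} on symbol 0: members go to different blocks, giving {p2,p5,p10,p11,p12} and {p8}.
Split {p2,p5,p10,p11,p12} by δ(·,1) → {p5,p10,p11,p12} and {p2}.
Split {p1,p7,p13,p14} by δ(·,1) → {p1,p13,p14} and {p7}.
The partition is now stable with 7 blocks: {p1,p13,p14} | {p5,p10,p11,p12} | {p3} | {p4,p9} | {p8} | {p2} | {p7}.
p9 and p4 lie in the same block of the stable partition, so they are equivalent — no string distinguishes them.

Yes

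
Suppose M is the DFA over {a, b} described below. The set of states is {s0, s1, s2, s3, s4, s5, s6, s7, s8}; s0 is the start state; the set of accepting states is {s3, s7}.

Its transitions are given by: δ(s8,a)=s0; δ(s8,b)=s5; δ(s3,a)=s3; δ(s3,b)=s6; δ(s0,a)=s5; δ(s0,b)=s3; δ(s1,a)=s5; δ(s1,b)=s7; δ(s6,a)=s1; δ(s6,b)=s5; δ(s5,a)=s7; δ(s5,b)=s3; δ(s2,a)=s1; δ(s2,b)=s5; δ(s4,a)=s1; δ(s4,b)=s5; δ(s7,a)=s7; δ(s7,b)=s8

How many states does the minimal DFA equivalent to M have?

States {s2,s4} cannot be reached from the start state, so discard them.
Start with accepting vs non-accepting: {s3,s7} | {s0,s1,s5,s6,s8}.
Refine {s0,s1,s5,s6,s8} on symbol a: members go to different blocks, giving {s0,s1,s6,s8} and {s5}.
On input a, block {s0,s1,s6,s8} splits into {s0,s1} and {s6,s8}.
Stable partition: {s3,s7} | {s0,s1} | {s5} | {s6,s8} — 4 equivalence classes.

4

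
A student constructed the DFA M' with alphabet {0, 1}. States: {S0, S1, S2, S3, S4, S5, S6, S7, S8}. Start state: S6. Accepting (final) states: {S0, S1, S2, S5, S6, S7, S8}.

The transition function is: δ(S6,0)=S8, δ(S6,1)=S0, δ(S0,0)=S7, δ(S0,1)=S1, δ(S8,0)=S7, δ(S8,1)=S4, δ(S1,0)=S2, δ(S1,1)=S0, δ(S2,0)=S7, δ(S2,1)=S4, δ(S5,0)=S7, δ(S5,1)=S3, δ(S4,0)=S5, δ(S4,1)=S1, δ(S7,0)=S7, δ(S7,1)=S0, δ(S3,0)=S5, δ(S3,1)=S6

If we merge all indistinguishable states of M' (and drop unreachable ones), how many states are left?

5

Every state is reachable, so we keep all 9.
P0 = {S0,S1,S2,S5,S6,S7,S8} | {S3,S4}.
Refine {S0,S1,S2,S5,S6,S7,S8} on symbol 1: members go to different blocks, giving {S0,S1,S6,S7} and {S2,S5,S8}.
Split {S0,S1,S6,S7} by δ(·,0) → {S0,S7} and {S1,S6}.
Refine {S0,S7} on symbol 1: members go to different blocks, giving {S0} and {S7}.
No further refinement is possible. Final partition (5 blocks): {S0} | {S3,S4} | {S2,S5,S8} | {S1,S6} | {S7}.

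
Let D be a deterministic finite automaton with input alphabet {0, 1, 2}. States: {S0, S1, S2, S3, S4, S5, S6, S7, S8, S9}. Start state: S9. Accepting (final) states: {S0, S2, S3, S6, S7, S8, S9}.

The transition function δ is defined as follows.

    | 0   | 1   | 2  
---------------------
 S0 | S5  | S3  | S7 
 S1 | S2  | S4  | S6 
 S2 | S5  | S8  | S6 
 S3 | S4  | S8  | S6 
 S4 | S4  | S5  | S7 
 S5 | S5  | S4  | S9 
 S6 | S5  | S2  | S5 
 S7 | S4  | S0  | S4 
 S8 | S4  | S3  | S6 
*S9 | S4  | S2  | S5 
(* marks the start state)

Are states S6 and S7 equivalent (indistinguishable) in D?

Yes

Reachable states from the start: {S0,S2,S3,S4,S5,S6,S7,S8,S9}. Unreachable: {S1} — drop them.
Start with accepting vs non-accepting: {S0,S2,S3,S6,S7,S8,S9} | {S4,S5}.
Refine {S0,S2,S3,S6,S7,S8,S9} on symbol 2: members go to different blocks, giving {S0,S2,S3,S8} and {S6,S7,S9}.
Stable partition: {S0,S2,S3,S8} | {S4,S5} | {S6,S7,S9} — 3 equivalence classes.
S6 and S7 lie in the same block of the stable partition, so they are equivalent — no string distinguishes them.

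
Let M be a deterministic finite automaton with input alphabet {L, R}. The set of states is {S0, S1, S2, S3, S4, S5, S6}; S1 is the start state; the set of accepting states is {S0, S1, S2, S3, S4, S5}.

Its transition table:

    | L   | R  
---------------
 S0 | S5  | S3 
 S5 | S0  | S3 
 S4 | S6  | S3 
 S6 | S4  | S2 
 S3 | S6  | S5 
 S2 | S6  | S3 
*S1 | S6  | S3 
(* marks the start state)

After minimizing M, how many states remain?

4

P0 = {S0,S1,S2,S3,S4,S5} | {S6}.
On input L, block {S0,S1,S2,S3,S4,S5} splits into {S1,S2,S3,S4} and {S0,S5}.
Split {S1,S2,S3,S4} by δ(·,R) → {S1,S2,S4} and {S3}.
Stable partition: {S1,S2,S4} | {S6} | {S0,S5} | {S3} — 4 equivalence classes.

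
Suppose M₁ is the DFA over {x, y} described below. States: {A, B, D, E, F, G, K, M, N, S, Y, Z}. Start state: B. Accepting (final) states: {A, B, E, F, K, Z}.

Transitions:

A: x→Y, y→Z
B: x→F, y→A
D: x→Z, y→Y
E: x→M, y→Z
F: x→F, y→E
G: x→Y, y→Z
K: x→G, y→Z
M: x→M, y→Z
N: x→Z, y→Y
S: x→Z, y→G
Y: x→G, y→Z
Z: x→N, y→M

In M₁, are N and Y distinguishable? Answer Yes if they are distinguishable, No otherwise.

Yes

States {D,K,S} cannot be reached from the start state, so discard them.
Start with accepting vs non-accepting: {A,B,E,F,Z} | {G,M,N,Y}.
On input x, block {A,B,E,F,Z} splits into {A,E,Z} and {B,F}.
On input y, block {A,E,Z} splits into {A,E} and {Z}.
Split {G,M,N,Y} by δ(·,x) → {G,M,Y} and {N}.
Stable partition: {A,E} | {G,M,Y} | {B,F} | {Z} | {N} — 5 equivalence classes.
N and Y end up in different blocks, so they are distinguishable. For instance, the string 'x' is accepted from only N.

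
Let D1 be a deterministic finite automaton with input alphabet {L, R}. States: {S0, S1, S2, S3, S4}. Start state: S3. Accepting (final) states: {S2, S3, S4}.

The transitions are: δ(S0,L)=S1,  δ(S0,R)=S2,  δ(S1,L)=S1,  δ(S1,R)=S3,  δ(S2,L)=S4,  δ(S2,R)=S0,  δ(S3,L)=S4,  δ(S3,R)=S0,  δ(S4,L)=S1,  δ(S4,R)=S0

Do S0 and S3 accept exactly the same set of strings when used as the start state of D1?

No

Start with accepting vs non-accepting: {S2,S3,S4} | {S0,S1}.
On input L, block {S2,S3,S4} splits into {S2,S3} and {S4}.
Stable partition: {S2,S3} | {S0,S1} | {S4} — 3 equivalence classes.
S0 and S3 end up in different blocks, so they are distinguishable. For instance, the string 'ε' is accepted from only S3.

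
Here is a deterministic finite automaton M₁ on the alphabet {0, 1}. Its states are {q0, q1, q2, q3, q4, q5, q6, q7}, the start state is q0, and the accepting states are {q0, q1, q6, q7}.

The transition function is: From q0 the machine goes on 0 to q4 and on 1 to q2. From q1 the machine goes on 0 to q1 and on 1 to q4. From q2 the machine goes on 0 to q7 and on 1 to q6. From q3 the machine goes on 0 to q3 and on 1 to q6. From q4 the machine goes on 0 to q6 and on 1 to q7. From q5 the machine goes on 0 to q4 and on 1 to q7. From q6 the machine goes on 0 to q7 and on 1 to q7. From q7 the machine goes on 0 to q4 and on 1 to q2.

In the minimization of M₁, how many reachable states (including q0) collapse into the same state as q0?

2

States {q1,q3,q5} cannot be reached from the start state, so discard them.
Start with accepting vs non-accepting: {q0,q6,q7} | {q2,q4}.
Split {q0,q6,q7} by δ(·,0) → {q0,q7} and {q6}.
Refine {q2,q4} on symbol 0: members go to different blocks, giving {q2} and {q4}.
Stable partition: {q0,q7} | {q2} | {q6} | {q4} — 4 equivalence classes.
State q0 belongs to the block {q0,q7}, which has 2 states.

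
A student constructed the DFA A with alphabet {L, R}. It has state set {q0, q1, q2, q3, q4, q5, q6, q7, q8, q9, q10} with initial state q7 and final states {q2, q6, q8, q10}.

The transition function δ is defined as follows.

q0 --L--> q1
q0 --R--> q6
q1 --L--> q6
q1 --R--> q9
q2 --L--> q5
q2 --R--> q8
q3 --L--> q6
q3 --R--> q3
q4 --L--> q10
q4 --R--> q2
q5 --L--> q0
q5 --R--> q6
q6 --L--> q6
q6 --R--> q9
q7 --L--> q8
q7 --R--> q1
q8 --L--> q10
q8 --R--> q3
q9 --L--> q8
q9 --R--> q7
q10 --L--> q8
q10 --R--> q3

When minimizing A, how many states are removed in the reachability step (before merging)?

No path from q7 leads to q0, q2, q4, q5; the other 7 states are all reachable.

4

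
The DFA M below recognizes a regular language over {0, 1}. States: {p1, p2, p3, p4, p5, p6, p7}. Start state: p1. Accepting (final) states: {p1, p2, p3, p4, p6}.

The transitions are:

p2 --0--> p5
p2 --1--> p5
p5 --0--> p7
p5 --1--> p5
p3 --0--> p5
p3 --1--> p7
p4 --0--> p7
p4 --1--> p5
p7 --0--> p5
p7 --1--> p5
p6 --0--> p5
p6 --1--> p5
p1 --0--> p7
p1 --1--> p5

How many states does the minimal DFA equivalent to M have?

States {p2,p3,p4,p6} cannot be reached from the start state, so discard them.
Start with accepting vs non-accepting: {p1} | {p5,p7}.
The partition is now stable with 2 blocks: {p1} | {p5,p7}.

2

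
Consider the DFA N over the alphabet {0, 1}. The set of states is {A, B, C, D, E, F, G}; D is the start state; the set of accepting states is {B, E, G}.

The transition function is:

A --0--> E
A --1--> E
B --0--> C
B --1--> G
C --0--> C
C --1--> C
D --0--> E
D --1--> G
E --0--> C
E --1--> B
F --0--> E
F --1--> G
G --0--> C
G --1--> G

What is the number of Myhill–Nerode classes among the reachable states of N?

States {A,F} cannot be reached from the start state, so discard them.
Initial partition by acceptance: {B,E,G} | {C,D}.
On input 0, block {C,D} splits into {C} and {D}.
Stable partition: {B,E,G} | {C} | {D} — 3 equivalence classes.

3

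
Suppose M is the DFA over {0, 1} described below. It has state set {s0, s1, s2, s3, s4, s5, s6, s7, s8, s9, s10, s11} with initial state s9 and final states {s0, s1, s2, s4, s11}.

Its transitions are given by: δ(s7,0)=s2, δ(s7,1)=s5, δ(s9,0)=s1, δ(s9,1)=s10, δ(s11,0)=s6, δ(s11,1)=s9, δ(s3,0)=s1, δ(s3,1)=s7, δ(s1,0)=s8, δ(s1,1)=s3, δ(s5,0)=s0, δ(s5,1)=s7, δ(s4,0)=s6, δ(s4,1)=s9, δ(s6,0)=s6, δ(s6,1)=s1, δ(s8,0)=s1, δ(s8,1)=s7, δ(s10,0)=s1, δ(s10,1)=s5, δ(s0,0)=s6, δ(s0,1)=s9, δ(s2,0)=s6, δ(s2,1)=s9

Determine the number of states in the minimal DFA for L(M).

First remove the unreachable states {s4,s11}; 10 states remain.
Start with accepting vs non-accepting: {s0,s1,s2} | {s3,s5,s6,s7,s8,s9,s10}.
Refine {s3,s5,s6,s7,s8,s9,s10} on symbol 0: members go to different blocks, giving {s3,s5,s7,s8,s9,s10} and {s6}.
On input 0, block {s0,s1,s2} splits into {s0,s2} and {s1}.
Refine {s3,s5,s7,s8,s9,s10} on symbol 0: members go to different blocks, giving {s3,s8,s9,s10} and {s5,s7}.
On input 1, block {s3,s8,s9,s10} splits into {s3,s8,s10} and {s9}.
The partition is now stable with 6 blocks: {s0,s2} | {s3,s8,s10} | {s6} | {s1} | {s5,s7} | {s9}.

6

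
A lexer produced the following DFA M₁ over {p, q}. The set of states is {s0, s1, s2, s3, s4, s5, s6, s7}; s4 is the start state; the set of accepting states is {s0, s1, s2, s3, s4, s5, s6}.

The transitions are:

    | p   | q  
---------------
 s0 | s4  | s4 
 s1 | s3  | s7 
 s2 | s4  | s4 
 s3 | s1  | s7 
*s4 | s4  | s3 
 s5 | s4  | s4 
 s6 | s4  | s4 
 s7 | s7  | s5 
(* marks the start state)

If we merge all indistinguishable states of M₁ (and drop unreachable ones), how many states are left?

First remove the unreachable states {s0,s2,s6}; 5 states remain.
P0 = {s1,s3,s4,s5} | {s7}.
Refine {s1,s3,s4,s5} on symbol q: members go to different blocks, giving {s1,s3} and {s4,s5}.
Refine {s4,s5} on symbol q: members go to different blocks, giving {s4} and {s5}.
No further refinement is possible. Final partition (4 blocks): {s1,s3} | {s7} | {s4} | {s5}.

4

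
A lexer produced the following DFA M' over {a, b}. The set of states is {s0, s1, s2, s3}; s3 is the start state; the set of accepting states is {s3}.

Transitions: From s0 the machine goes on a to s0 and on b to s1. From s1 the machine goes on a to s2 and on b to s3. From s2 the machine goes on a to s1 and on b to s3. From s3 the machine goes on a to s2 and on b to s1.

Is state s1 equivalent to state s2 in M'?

Yes

First remove the unreachable states {s0}; 3 states remain.
Initial partition by acceptance: {s3} | {s1,s2}.
The partition is now stable with 2 blocks: {s3} | {s1,s2}.
s1 and s2 lie in the same block of the stable partition, so they are equivalent — no string distinguishes them.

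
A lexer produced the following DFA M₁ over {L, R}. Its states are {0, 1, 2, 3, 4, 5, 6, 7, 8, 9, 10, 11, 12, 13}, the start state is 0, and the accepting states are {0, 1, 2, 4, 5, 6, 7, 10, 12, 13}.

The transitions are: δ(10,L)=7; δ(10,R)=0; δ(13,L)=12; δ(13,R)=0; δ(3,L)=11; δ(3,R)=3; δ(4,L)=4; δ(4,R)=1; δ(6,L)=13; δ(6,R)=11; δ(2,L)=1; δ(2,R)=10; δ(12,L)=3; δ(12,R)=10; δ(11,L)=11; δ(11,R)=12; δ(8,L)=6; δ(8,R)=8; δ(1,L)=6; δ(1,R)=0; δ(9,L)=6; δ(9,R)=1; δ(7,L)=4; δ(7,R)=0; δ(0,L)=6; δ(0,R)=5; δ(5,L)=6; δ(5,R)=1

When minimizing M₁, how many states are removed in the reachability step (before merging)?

Starting at 0 and following transitions, the reachable set is {0, 1, 3, 4, 5, 6, 7, 10, 11, 12, 13}. That leaves 2, 8, 9 unreachable — 3 in total.

3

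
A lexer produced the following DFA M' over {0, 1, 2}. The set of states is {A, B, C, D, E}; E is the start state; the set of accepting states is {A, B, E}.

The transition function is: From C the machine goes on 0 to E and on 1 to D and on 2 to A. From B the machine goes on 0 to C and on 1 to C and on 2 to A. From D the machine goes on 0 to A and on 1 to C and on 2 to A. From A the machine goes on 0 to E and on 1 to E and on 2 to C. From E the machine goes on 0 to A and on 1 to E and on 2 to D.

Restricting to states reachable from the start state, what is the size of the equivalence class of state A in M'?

2

Reachable states from the start: {A,C,D,E}. Unreachable: {B} — drop them.
Start with accepting vs non-accepting: {A,E} | {C,D}.
Stable partition: {A,E} | {C,D} — 2 equivalence classes.
The equivalence class containing A is {A,E}, of size 2.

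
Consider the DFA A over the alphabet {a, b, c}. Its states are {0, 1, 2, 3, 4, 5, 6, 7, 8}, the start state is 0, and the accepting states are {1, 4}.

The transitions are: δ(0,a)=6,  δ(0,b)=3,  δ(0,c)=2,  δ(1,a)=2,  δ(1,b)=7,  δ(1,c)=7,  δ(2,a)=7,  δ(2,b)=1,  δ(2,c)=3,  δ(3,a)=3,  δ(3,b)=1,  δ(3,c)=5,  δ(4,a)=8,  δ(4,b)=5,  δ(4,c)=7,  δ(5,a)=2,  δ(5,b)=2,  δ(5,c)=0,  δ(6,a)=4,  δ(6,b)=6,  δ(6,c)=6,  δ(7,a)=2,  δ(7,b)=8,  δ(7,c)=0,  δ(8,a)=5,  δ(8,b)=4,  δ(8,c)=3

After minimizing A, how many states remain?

6

Initial partition by acceptance: {1,4} | {0,2,3,5,6,7,8}.
Refine {0,2,3,5,6,7,8} on symbol a: members go to different blocks, giving {0,2,3,5,7,8} and {6}.
Split {0,2,3,5,7,8} by δ(·,a) → {2,3,5,7,8} and {0}.
Split {2,3,5,7,8} by δ(·,b) → {2,3,8} and {5,7}.
On input a, block {2,3,8} splits into {2,8} and {3}.
Stable partition: {1,4} | {2,8} | {6} | {0} | {5,7} | {3} — 6 equivalence classes.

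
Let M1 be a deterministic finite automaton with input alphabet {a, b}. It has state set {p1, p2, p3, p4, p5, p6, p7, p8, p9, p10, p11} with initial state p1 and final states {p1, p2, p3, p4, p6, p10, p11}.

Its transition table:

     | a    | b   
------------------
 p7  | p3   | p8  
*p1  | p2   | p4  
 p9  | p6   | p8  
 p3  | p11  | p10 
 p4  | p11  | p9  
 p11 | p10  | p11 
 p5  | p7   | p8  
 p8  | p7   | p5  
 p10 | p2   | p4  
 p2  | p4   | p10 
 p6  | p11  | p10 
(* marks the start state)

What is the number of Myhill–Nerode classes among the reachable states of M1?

7

Start with accepting vs non-accepting: {p1,p2,p3,p4,p6,p10,p11} | {p5,p7,p8,p9}.
Split {p1,p2,p3,p4,p6,p10,p11} by δ(·,b) → {p1,p2,p3,p6,p10,p11} and {p4}.
Refine {p1,p2,p3,p6,p10,p11} on symbol a: members go to different blocks, giving {p1,p3,p6,p10,p11} and {p2}.
On input a, block {p1,p3,p6,p10,p11} splits into {p3,p6,p11} and {p1,p10}.
Split {p3,p6,p11} by δ(·,a) → {p3,p6} and {p11}.
On input a, block {p5,p7,p8,p9} splits into {p5,p8} and {p7,p9}.
No further refinement is possible. Final partition (7 blocks): {p3,p6} | {p5,p8} | {p4} | {p2} | {p1,p10} | {p11} | {p7,p9}.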